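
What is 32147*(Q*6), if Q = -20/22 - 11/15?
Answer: -17423674/55 ≈ -3.1679e+5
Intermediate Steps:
Q = -271/165 (Q = -20*1/22 - 11*1/15 = -10/11 - 11/15 = -271/165 ≈ -1.6424)
32147*(Q*6) = 32147*(-271/165*6) = 32147*(-542/55) = -17423674/55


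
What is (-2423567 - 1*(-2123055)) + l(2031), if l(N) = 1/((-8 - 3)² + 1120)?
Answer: -372935391/1241 ≈ -3.0051e+5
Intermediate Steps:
l(N) = 1/1241 (l(N) = 1/((-11)² + 1120) = 1/(121 + 1120) = 1/1241)
(-2423567 - 1*(-2123055)) + l(2031) = (-2423567 - 1*(-2123055)) + 1/1241 = (-2423567 + 2123055) + 1/1241 = -300512 + 1/1241 = -372935391/1241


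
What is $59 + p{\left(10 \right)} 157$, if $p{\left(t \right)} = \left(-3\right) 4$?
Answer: $-1825$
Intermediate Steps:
$p{\left(t \right)} = -12$
$59 + p{\left(10 \right)} 157 = 59 - 1884 = -1825$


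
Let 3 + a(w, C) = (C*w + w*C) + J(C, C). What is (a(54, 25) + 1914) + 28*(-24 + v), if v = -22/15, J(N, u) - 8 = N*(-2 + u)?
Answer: 67214/15 ≈ 4480.9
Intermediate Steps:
J(N, u) = 8 + N*(-2 + u)
v = -22/15 (v = -22*1/15 = -22/15 ≈ -1.4667)
a(w, C) = 5 + C² - 2*C + 2*C*w (a(w, C) = -3 + ((C*w + w*C) + (8 - 2*C + C*C)) = -3 + ((C*w + C*w) + (8 - 2*C + C²)) = -3 + (2*C*w + (8 + C² - 2*C)) = -3 + (8 + C² - 2*C + 2*C*w) = 5 + C² - 2*C + 2*C*w)
(a(54, 25) + 1914) + 28*(-24 + v) = ((5 + 25² - 2*25 + 2*25*54) + 1914) + 28*(-24 - 22/15) = ((5 + 625 - 50 + 2700) + 1914) + 28*(-382/15) = (3280 + 1914) - 10696/15 = 5194 - 10696/15 = 67214/15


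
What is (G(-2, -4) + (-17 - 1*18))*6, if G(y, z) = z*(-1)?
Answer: -186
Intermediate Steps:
G(y, z) = -z
(G(-2, -4) + (-17 - 1*18))*6 = (-1*(-4) + (-17 - 1*18))*6 = (4 + (-17 - 18))*6 = (4 - 35)*6 = -31*6 = -186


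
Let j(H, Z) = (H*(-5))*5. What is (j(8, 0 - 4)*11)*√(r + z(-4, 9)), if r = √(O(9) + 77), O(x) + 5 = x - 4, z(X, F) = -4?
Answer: -2200*√(-4 + √77) ≈ -4807.4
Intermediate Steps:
O(x) = -9 + x (O(x) = -5 + (x - 4) = -5 + (-4 + x) = -9 + x)
r = √77 (r = √((-9 + 9) + 77) = √(0 + 77) = √77 ≈ 8.7750)
j(H, Z) = -25*H (j(H, Z) = -5*H*5 = -25*H)
(j(8, 0 - 4)*11)*√(r + z(-4, 9)) = (-25*8*11)*√(√77 - 4) = (-200*11)*√(-4 + √77) = -2200*√(-4 + √77)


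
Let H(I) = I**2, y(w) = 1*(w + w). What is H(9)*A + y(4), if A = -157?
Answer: -12709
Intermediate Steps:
y(w) = 2*w (y(w) = 1*(2*w) = 2*w)
H(9)*A + y(4) = 9**2*(-157) + 2*4 = 81*(-157) + 8 = -12717 + 8 = -12709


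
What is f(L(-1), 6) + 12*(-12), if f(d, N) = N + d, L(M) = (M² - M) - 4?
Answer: -140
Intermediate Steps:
L(M) = -4 + M² - M
f(L(-1), 6) + 12*(-12) = (6 + (-4 + (-1)² - 1*(-1))) + 12*(-12) = (6 + (-4 + 1 + 1)) - 144 = (6 - 2) - 144 = 4 - 144 = -140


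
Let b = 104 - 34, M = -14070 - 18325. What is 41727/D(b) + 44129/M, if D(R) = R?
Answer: 38533061/64790 ≈ 594.74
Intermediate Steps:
M = -32395
b = 70
41727/D(b) + 44129/M = 41727/70 + 44129/(-32395) = 41727*(1/70) + 44129*(-1/32395) = 5961/10 - 44129/32395 = 38533061/64790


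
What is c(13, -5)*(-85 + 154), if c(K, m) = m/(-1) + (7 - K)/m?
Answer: 2139/5 ≈ 427.80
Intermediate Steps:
c(K, m) = -m + (7 - K)/m (c(K, m) = m*(-1) + (7 - K)/m = -m + (7 - K)/m)
c(13, -5)*(-85 + 154) = ((7 - 1*13 - 1*(-5)²)/(-5))*(-85 + 154) = -(7 - 13 - 1*25)/5*69 = -(7 - 13 - 25)/5*69 = -⅕*(-31)*69 = (31/5)*69 = 2139/5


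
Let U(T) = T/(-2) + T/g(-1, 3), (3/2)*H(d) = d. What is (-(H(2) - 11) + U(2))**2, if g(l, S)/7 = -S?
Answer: 3600/49 ≈ 73.469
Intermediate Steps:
H(d) = 2*d/3
g(l, S) = -7*S (g(l, S) = 7*(-S) = -7*S)
U(T) = -23*T/42 (U(T) = T/(-2) + T/((-7*3)) = T*(-1/2) + T/(-21) = -T/2 + T*(-1/21) = -T/2 - T/21 = -23*T/42)
(-(H(2) - 11) + U(2))**2 = (-((2/3)*2 - 11) - 23/42*2)**2 = (-(4/3 - 11) - 23/21)**2 = (-1*(-29/3) - 23/21)**2 = (29/3 - 23/21)**2 = (60/7)**2 = 3600/49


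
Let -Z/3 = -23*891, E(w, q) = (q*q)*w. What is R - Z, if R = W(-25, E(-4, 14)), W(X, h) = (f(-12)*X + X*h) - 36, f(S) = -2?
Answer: -41865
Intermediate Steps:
E(w, q) = w*q² (E(w, q) = q²*w = w*q²)
W(X, h) = -36 - 2*X + X*h (W(X, h) = (-2*X + X*h) - 36 = -36 - 2*X + X*h)
R = 19614 (R = -36 - 2*(-25) - (-100)*14² = -36 + 50 - (-100)*196 = -36 + 50 - 25*(-784) = -36 + 50 + 19600 = 19614)
Z = 61479 (Z = -(-69)*891 = -3*(-20493) = 61479)
R - Z = 19614 - 1*61479 = 19614 - 61479 = -41865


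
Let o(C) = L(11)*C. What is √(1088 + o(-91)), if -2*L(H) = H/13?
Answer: √4506/2 ≈ 33.563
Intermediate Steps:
L(H) = -H/26 (L(H) = -H/(2*13) = -H/26)
o(C) = -11*C/26 (o(C) = (-1/26*11)*C = -11*C/26)
√(1088 + o(-91)) = √(1088 - 11/26*(-91)) = √(1088 + 77/2) = √(2253/2) = √4506/2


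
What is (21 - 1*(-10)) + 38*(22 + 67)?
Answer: 3413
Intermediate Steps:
(21 - 1*(-10)) + 38*(22 + 67) = (21 + 10) + 38*89 = 31 + 3382 = 3413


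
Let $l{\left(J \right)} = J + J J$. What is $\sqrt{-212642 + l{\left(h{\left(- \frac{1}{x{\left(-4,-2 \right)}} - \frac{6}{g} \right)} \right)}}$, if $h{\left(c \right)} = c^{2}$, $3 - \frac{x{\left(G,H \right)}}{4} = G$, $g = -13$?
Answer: $\frac{i \sqrt{3732966954965247}}{132496} \approx 461.13 i$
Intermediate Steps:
$x{\left(G,H \right)} = 12 - 4 G$
$l{\left(J \right)} = J + J^{2}$
$\sqrt{-212642 + l{\left(h{\left(- \frac{1}{x{\left(-4,-2 \right)}} - \frac{6}{g} \right)} \right)}} = \sqrt{-212642 + \left(- \frac{1}{12 - -16} - \frac{6}{-13}\right)^{2} \left(1 + \left(- \frac{1}{12 - -16} - \frac{6}{-13}\right)^{2}\right)} = \sqrt{-212642 + \left(- \frac{1}{12 + 16} - - \frac{6}{13}\right)^{2} \left(1 + \left(- \frac{1}{12 + 16} - - \frac{6}{13}\right)^{2}\right)} = \sqrt{-212642 + \left(- \frac{1}{28} + \frac{6}{13}\right)^{2} \left(1 + \left(- \frac{1}{28} + \frac{6}{13}\right)^{2}\right)} = \sqrt{-212642 + \left(\frac{155}{364}\right)^{2} \left(1 + \left(\frac{155}{364}\right)^{2}\right)} = \sqrt{-212642 + \frac{24025 \left(1 + \frac{24025}{132496}\right)}{132496}} = \sqrt{-212642 + \frac{24025}{132496} \cdot \frac{156521}{132496}} = \sqrt{-212642 + \frac{3760417025}{17555190016}} = \sqrt{- \frac{3732966954965247}{17555190016}} = \frac{i \sqrt{3732966954965247}}{132496}$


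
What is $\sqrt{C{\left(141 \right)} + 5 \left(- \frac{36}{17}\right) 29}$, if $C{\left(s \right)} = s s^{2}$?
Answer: $\frac{3 \sqrt{90004681}}{17} \approx 1674.2$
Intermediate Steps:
$C{\left(s \right)} = s^{3}$
$\sqrt{C{\left(141 \right)} + 5 \left(- \frac{36}{17}\right) 29} = \sqrt{141^{3} + 5 \left(- \frac{36}{17}\right) 29} = \sqrt{2803221 + 5 \left(\left(-36\right) \frac{1}{17}\right) 29} = \sqrt{2803221 + 5 \left(- \frac{36}{17}\right) 29} = \sqrt{2803221 - \frac{5220}{17}} = \sqrt{\frac{47649537}{17}} = \frac{3 \sqrt{90004681}}{17}$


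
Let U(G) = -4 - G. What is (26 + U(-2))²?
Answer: 576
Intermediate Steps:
(26 + U(-2))² = (26 + (-4 - 1*(-2)))² = (26 + (-4 + 2))² = (26 - 2)² = 24² = 576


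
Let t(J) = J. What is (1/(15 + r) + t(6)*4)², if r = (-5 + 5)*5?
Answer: 130321/225 ≈ 579.20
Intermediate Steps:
r = 0 (r = 0*5 = 0)
(1/(15 + r) + t(6)*4)² = (1/(15 + 0) + 6*4)² = (1/15 + 24)² = (361/15)² = 130321/225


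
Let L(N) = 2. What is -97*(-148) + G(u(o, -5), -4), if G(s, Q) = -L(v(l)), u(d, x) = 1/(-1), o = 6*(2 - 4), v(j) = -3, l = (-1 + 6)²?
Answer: 14354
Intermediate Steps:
l = 25 (l = 5² = 25)
o = -12 (o = 6*(-2) = -12)
u(d, x) = -1
G(s, Q) = -2 (G(s, Q) = -1*2 = -2)
-97*(-148) + G(u(o, -5), -4) = -97*(-148) - 2 = 14356 - 2 = 14354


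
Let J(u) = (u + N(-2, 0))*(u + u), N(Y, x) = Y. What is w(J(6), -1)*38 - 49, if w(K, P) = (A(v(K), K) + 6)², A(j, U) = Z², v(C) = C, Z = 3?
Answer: 8501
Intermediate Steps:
J(u) = 2*u*(-2 + u) (J(u) = (u - 2)*(u + u) = (-2 + u)*(2*u) = 2*u*(-2 + u))
A(j, U) = 9 (A(j, U) = 3² = 9)
w(K, P) = 225 (w(K, P) = (9 + 6)² = 15² = 225)
w(J(6), -1)*38 - 49 = 225*38 - 49 = 8550 - 49 = 8501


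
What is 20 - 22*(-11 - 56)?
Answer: 1494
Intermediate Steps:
20 - 22*(-11 - 56) = 20 - 22*(-67) = 20 + 1474 = 1494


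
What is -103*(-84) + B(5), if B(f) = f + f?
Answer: 8662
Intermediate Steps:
B(f) = 2*f
-103*(-84) + B(5) = -103*(-84) + 2*5 = 8652 + 10 = 8662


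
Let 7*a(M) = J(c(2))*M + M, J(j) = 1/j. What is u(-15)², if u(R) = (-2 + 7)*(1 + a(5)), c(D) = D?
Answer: 21025/196 ≈ 107.27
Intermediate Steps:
J(j) = 1/j
a(M) = 3*M/14 (a(M) = (M/2 + M)/7 = (3*M/2)/7 = 3*M/14)
u(R) = 145/14 (u(R) = (-2 + 7)*(1 + (3/14)*5) = 5*(1 + 15/14) = 5*(29/14) = 145/14)
u(-15)² = (145/14)² = 21025/196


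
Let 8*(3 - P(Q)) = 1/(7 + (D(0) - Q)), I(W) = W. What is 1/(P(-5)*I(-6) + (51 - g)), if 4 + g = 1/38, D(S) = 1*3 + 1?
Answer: 1216/45017 ≈ 0.027012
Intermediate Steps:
D(S) = 4 (D(S) = 3 + 1 = 4)
g = -151/38 (g = -4 + 1/38 = -151/38 ≈ -3.9737)
P(Q) = 3 - 1/(8*(11 - Q)) (P(Q) = 3 - 1/(8*(7 + (4 - Q))) = 3 - 1/(8*(11 - Q)))
1/(P(-5)*I(-6) + (51 - g)) = 1/(((263 - 24*(-5))/(8*(11 - 1*(-5))))*(-6) + (51 - 1*(-151/38))) = 1/(((263 + 120)/(8*(11 + 5)))*(-6) + (51 + 151/38)) = 1/(((⅛)*383/16)*(-6) + 2089/38) = 1/(((⅛)*(1/16)*383)*(-6) + 2089/38) = 1/((383/128)*(-6) + 2089/38) = 1/(-1149/64 + 2089/38) = 1/(45017/1216) = 1216/45017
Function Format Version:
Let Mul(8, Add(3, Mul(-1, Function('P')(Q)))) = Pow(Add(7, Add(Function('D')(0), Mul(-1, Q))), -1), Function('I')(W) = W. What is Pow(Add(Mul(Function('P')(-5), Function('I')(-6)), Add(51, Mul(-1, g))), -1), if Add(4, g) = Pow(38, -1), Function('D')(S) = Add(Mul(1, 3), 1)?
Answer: Rational(1216, 45017) ≈ 0.027012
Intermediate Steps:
Function('D')(S) = 4 (Function('D')(S) = Add(3, 1) = 4)
g = Rational(-151, 38) (g = Add(-4, Pow(38, -1)) = Add(-4, Rational(1, 38)) = Rational(-151, 38) ≈ -3.9737)
Function('P')(Q) = Add(3, Mul(Rational(-1, 8), Pow(Add(11, Mul(-1, Q)), -1))) (Function('P')(Q) = Add(3, Mul(Rational(-1, 8), Pow(Add(7, Add(4, Mul(-1, Q))), -1))) = Add(3, Mul(Rational(-1, 8), Pow(Add(11, Mul(-1, Q)), -1))))
Pow(Add(Mul(Function('P')(-5), Function('I')(-6)), Add(51, Mul(-1, g))), -1) = Pow(Add(Mul(Mul(Rational(1, 8), Pow(Add(11, Mul(-1, -5)), -1), Add(263, Mul(-24, -5))), -6), Add(51, Mul(-1, Rational(-151, 38)))), -1) = Pow(Add(Mul(Mul(Rational(1, 8), Pow(Add(11, 5), -1), Add(263, 120)), -6), Add(51, Rational(151, 38))), -1) = Pow(Add(Mul(Mul(Rational(1, 8), Pow(16, -1), 383), -6), Rational(2089, 38)), -1) = Pow(Add(Mul(Mul(Rational(1, 8), Rational(1, 16), 383), -6), Rational(2089, 38)), -1) = Pow(Add(Mul(Rational(383, 128), -6), Rational(2089, 38)), -1) = Pow(Add(Rational(-1149, 64), Rational(2089, 38)), -1) = Pow(Rational(45017, 1216), -1) = Rational(1216, 45017)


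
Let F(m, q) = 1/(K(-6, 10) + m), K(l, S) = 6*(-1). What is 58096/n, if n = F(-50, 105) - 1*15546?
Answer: -3253376/870577 ≈ -3.7370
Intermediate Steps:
K(l, S) = -6
F(m, q) = 1/(-6 + m)
n = -870577/56 (n = 1/(-6 - 50) - 1*15546 = 1/(-56) - 15546 = -1/56 - 15546 = -870577/56 ≈ -15546.)
58096/n = 58096/(-870577/56) = 58096*(-56/870577) = -3253376/870577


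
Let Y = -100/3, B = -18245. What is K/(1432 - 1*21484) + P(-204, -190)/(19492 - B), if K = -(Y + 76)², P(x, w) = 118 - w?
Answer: 2674076/27025083 ≈ 0.098948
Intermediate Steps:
Y = -100/3 (Y = -100*⅓ = -100/3 ≈ -33.333)
K = -16384/9 (K = -(-100/3 + 76)² = -(128/3)² = -1*16384/9 = -16384/9 ≈ -1820.4)
K/(1432 - 1*21484) + P(-204, -190)/(19492 - B) = -16384/(9*(1432 - 1*21484)) + (118 - 1*(-190))/(19492 - 1*(-18245)) = -16384/(9*(1432 - 21484)) + (118 + 190)/(19492 + 18245) = -16384/9/(-20052) + 308/37737 = -16384/9*(-1/20052) + 308*(1/37737) = 4096/45117 + 44/5391 = 2674076/27025083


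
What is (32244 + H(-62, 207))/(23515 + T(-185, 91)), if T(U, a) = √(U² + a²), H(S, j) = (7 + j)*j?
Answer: 1799885130/552912719 - 76542*√42506/552912719 ≈ 3.2267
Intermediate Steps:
H(S, j) = j*(7 + j)
(32244 + H(-62, 207))/(23515 + T(-185, 91)) = (32244 + 207*(7 + 207))/(23515 + √((-185)² + 91²)) = (32244 + 207*214)/(23515 + √(34225 + 8281)) = (32244 + 44298)/(23515 + √42506) = 76542/(23515 + √42506)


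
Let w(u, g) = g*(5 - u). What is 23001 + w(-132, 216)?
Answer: 52593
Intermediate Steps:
23001 + w(-132, 216) = 23001 + 216*(5 - 1*(-132)) = 23001 + 216*(5 + 132) = 23001 + 216*137 = 23001 + 29592 = 52593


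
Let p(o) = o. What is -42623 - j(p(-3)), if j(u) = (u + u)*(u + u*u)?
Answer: -42587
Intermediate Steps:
j(u) = 2*u*(u + u²) (j(u) = (2*u)*(u + u²) = 2*u*(u + u²))
-42623 - j(p(-3)) = -42623 - 2*(-3)²*(1 - 3) = -42623 - 2*9*(-2) = -42623 - 1*(-36) = -42623 + 36 = -42587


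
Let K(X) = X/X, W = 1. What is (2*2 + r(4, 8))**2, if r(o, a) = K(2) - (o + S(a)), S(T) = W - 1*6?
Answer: 36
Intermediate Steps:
S(T) = -5 (S(T) = 1 - 1*6 = 1 - 6 = -5)
K(X) = 1
r(o, a) = 6 - o (r(o, a) = 1 - (o - 5) = 1 - (-5 + o) = 1 + (5 - o) = 6 - o)
(2*2 + r(4, 8))**2 = (2*2 + (6 - 1*4))**2 = (4 + (6 - 4))**2 = (4 + 2)**2 = 6**2 = 36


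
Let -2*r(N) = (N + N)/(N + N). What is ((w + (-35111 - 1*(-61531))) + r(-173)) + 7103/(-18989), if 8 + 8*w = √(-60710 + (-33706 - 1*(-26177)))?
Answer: 1003307587/37978 + I*√68239/8 ≈ 26418.0 + 32.653*I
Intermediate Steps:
w = -1 + I*√68239/8 (w = -1 + √(-60710 + (-33706 - 1*(-26177)))/8 = -1 + √(-60710 + (-33706 + 26177))/8 = -1 + √(-60710 - 7529)/8 = -1 + √(-68239)/8 = -1 + (I*√68239)/8 = -1 + I*√68239/8 ≈ -1.0 + 32.653*I)
r(N) = -½ (r(N) = -(N + N)/(2*(N + N)) = -2*N/(2*(2*N)) = -2*N*1/(2*N)/2 = -½*1 = -½)
((w + (-35111 - 1*(-61531))) + r(-173)) + 7103/(-18989) = (((-1 + I*√68239/8) + (-35111 - 1*(-61531))) - ½) + 7103/(-18989) = (((-1 + I*√68239/8) + (-35111 + 61531)) - ½) + 7103*(-1/18989) = (((-1 + I*√68239/8) + 26420) - ½) - 7103/18989 = ((26419 + I*√68239/8) - ½) - 7103/18989 = (52837/2 + I*√68239/8) - 7103/18989 = 1003307587/37978 + I*√68239/8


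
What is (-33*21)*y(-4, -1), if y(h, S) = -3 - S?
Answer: 1386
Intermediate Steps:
(-33*21)*y(-4, -1) = (-33*21)*(-3 - 1*(-1)) = -693*(-3 + 1) = -693*(-2) = 1386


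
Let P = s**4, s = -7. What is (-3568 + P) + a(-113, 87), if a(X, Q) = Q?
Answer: -1080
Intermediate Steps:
P = 2401 (P = (-7)**4 = 2401)
(-3568 + P) + a(-113, 87) = (-3568 + 2401) + 87 = -1167 + 87 = -1080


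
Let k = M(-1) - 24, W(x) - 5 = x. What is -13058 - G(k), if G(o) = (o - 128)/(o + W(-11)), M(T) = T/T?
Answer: -378833/29 ≈ -13063.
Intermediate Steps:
W(x) = 5 + x
M(T) = 1
k = -23 (k = 1 - 24 = -23)
G(o) = (-128 + o)/(-6 + o) (G(o) = (o - 128)/(o + (5 - 11)) = (-128 + o)/(o - 6) = (-128 + o)/(-6 + o))
-13058 - G(k) = -13058 - (-128 - 23)/(-6 - 23) = -13058 - (-151)/(-29) = -13058 - (-1)*(-151)/29 = -13058 - 1*151/29 = -13058 - 151/29 = -378833/29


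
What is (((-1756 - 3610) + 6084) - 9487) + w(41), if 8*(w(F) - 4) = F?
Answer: -70079/8 ≈ -8759.9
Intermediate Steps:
w(F) = 4 + F/8
(((-1756 - 3610) + 6084) - 9487) + w(41) = (((-1756 - 3610) + 6084) - 9487) + (4 + (⅛)*41) = ((-5366 + 6084) - 9487) + (4 + 41/8) = (718 - 9487) + 73/8 = -8769 + 73/8 = -70079/8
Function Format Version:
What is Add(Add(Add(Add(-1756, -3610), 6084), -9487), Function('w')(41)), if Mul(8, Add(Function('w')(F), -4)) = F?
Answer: Rational(-70079, 8) ≈ -8759.9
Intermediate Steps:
Function('w')(F) = Add(4, Mul(Rational(1, 8), F))
Add(Add(Add(Add(-1756, -3610), 6084), -9487), Function('w')(41)) = Add(Add(Add(Add(-1756, -3610), 6084), -9487), Add(4, Mul(Rational(1, 8), 41))) = Add(Add(Add(-5366, 6084), -9487), Add(4, Rational(41, 8))) = Add(Add(718, -9487), Rational(73, 8)) = Add(-8769, Rational(73, 8)) = Rational(-70079, 8)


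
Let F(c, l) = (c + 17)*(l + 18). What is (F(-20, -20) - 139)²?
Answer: 17689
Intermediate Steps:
F(c, l) = (17 + c)*(18 + l)
(F(-20, -20) - 139)² = ((306 + 17*(-20) + 18*(-20) - 20*(-20)) - 139)² = ((306 - 340 - 360 + 400) - 139)² = (6 - 139)² = (-133)² = 17689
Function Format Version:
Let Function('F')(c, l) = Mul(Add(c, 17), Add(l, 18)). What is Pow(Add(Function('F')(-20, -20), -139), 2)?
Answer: 17689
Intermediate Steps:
Function('F')(c, l) = Mul(Add(17, c), Add(18, l))
Pow(Add(Function('F')(-20, -20), -139), 2) = Pow(Add(Add(306, Mul(17, -20), Mul(18, -20), Mul(-20, -20)), -139), 2) = Pow(Add(Add(306, -340, -360, 400), -139), 2) = Pow(Add(6, -139), 2) = Pow(-133, 2) = 17689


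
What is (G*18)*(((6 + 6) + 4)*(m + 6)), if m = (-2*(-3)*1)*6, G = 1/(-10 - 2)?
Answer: -1008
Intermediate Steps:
G = -1/12 (G = 1/(-12) = -1/12 ≈ -0.083333)
m = 36 (m = (6*1)*6 = 6*6 = 36)
(G*18)*(((6 + 6) + 4)*(m + 6)) = (-1/12*18)*(((6 + 6) + 4)*(36 + 6)) = -3*(12 + 4)*42/2 = -24*42 = -3/2*672 = -1008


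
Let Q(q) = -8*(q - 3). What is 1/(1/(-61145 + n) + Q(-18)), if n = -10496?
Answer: 71641/12035687 ≈ 0.0059524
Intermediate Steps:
Q(q) = 24 - 8*q (Q(q) = -8*(-3 + q) = 24 - 8*q)
1/(1/(-61145 + n) + Q(-18)) = 1/(1/(-61145 - 10496) + (24 - 8*(-18))) = 1/(1/(-71641) + (24 + 144)) = 1/(-1/71641 + 168) = 1/(12035687/71641) = 71641/12035687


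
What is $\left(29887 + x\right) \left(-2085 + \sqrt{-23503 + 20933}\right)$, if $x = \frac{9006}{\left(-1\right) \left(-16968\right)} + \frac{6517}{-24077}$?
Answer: $- \frac{4243008875147205}{68089756} + \frac{2035016247073 i \sqrt{2570}}{68089756} \approx -6.2315 \cdot 10^{7} + 1.5151 \cdot 10^{6} i$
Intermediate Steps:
$x = \frac{17709501}{68089756}$ ($x = \frac{9006}{16968} + 6517 \left(- \frac{1}{24077}\right) = 9006 \cdot \frac{1}{16968} - \frac{6517}{24077} = \frac{1501}{2828} - \frac{6517}{24077} = \frac{17709501}{68089756} \approx 0.26009$)
$\left(29887 + x\right) \left(-2085 + \sqrt{-23503 + 20933}\right) = \left(29887 + \frac{17709501}{68089756}\right) \left(-2085 + \sqrt{-23503 + 20933}\right) = \frac{2035016247073 \left(-2085 + \sqrt{-2570}\right)}{68089756} = \frac{2035016247073 \left(-2085 + i \sqrt{2570}\right)}{68089756} = - \frac{4243008875147205}{68089756} + \frac{2035016247073 i \sqrt{2570}}{68089756}$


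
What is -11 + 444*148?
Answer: 65701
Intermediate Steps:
-11 + 444*148 = -11 + 65712 = 65701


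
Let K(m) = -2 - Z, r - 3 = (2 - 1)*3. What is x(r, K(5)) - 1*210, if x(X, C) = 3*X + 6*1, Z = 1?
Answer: -186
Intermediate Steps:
r = 6 (r = 3 + (2 - 1)*3 = 3 + 1*3 = 3 + 3 = 6)
K(m) = -3 (K(m) = -2 - 1*1 = -2 - 1 = -3)
x(X, C) = 6 + 3*X (x(X, C) = 3*X + 6 = 6 + 3*X)
x(r, K(5)) - 1*210 = (6 + 3*6) - 1*210 = (6 + 18) - 210 = 24 - 210 = -186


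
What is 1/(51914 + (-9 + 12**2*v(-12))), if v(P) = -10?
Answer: 1/50465 ≈ 1.9816e-5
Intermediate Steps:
1/(51914 + (-9 + 12**2*v(-12))) = 1/(51914 + (-9 + 12**2*(-10))) = 1/(51914 + (-9 + 144*(-10))) = 1/(51914 + (-9 - 1440)) = 1/(51914 - 1449) = 1/50465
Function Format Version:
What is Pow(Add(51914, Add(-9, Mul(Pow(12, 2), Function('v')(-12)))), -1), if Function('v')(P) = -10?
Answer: Rational(1, 50465) ≈ 1.9816e-5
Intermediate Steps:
Pow(Add(51914, Add(-9, Mul(Pow(12, 2), Function('v')(-12)))), -1) = Pow(Add(51914, Add(-9, Mul(Pow(12, 2), -10))), -1) = Pow(Add(51914, Add(-9, Mul(144, -10))), -1) = Pow(Add(51914, Add(-9, -1440)), -1) = Pow(Add(51914, -1449), -1) = Pow(50465, -1) = Rational(1, 50465)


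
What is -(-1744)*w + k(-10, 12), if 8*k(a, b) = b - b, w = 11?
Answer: 19184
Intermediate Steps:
k(a, b) = 0 (k(a, b) = (b - b)/8 = (1/8)*0 = 0)
-(-1744)*w + k(-10, 12) = -(-1744)*11 + 0 = -218*(-88) + 0 = 19184 + 0 = 19184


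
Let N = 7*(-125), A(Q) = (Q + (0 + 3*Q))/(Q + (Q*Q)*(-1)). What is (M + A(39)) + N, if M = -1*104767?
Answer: -2007200/19 ≈ -1.0564e+5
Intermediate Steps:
A(Q) = 4*Q/(Q - Q**2) (A(Q) = (Q + 3*Q)/(Q + Q**2*(-1)) = (4*Q)/(Q - Q**2) = 4*Q/(Q - Q**2))
M = -104767
N = -875
(M + A(39)) + N = (-104767 - 4/(-1 + 39)) - 875 = (-104767 - 4/38) - 875 = (-104767 - 4*1/38) - 875 = (-104767 - 2/19) - 875 = -1990575/19 - 875 = -2007200/19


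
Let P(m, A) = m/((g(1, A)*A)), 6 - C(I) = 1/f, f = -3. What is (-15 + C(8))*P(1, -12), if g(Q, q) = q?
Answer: -13/216 ≈ -0.060185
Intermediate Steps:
C(I) = 19/3 (C(I) = 6 - 1/(-3) = 6 - 1*(-1/3) = 6 + 1/3 = 19/3)
P(m, A) = m/A**2 (P(m, A) = m/((A*A)) = m/(A**2) = m/A**2)
(-15 + C(8))*P(1, -12) = (-15 + 19/3)*(1/(-12)**2) = -26/(3*144) = -26/3*1/144 = -13/216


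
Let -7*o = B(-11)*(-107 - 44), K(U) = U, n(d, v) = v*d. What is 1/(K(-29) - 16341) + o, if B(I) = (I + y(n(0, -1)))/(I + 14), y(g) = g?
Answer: -27190591/343770 ≈ -79.095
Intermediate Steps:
n(d, v) = d*v
B(I) = I/(14 + I) (B(I) = (I + 0*(-1))/(I + 14) = (I + 0)/(14 + I) = I/(14 + I))
o = -1661/21 (o = -(-11/(14 - 11))*(-107 - 44)/7 = -(-11/3)*(-151)/7 = -(-11*1/3)*(-151)/7 = -(-11)*(-151)/21 = -1/7*1661/3 = -1661/21 ≈ -79.095)
1/(K(-29) - 16341) + o = 1/(-29 - 16341) - 1661/21 = 1/(-16370) - 1661/21 = -1/16370 - 1661/21 = -27190591/343770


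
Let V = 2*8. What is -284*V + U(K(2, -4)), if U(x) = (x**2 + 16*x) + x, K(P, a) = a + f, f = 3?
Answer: -4560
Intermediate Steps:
K(P, a) = 3 + a (K(P, a) = a + 3 = 3 + a)
V = 16
U(x) = x**2 + 17*x
-284*V + U(K(2, -4)) = -284*16 + (3 - 4)*(17 + (3 - 4)) = -4544 - (17 - 1) = -4544 - 1*16 = -4544 - 16 = -4560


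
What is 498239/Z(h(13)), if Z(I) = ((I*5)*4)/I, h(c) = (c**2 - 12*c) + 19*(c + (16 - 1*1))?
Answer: 498239/20 ≈ 24912.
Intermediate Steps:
h(c) = 285 + c**2 + 7*c (h(c) = (c**2 - 12*c) + 19*(c + (16 - 1)) = (c**2 - 12*c) + 19*(c + 15) = (c**2 - 12*c) + 19*(15 + c) = (c**2 - 12*c) + (285 + 19*c) = 285 + c**2 + 7*c)
Z(I) = 20 (Z(I) = ((5*I)*4)/I = (20*I)/I = 20)
498239/Z(h(13)) = 498239/20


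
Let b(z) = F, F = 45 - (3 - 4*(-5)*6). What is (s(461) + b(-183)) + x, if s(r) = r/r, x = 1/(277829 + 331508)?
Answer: -46918948/609337 ≈ -77.000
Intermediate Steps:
x = 1/609337 ≈ 1.6411e-6
s(r) = 1
F = -78 (F = 45 - (3 + 20*6) = 45 - (3 + 120) = 45 - 1*123 = 45 - 123 = -78)
b(z) = -78
(s(461) + b(-183)) + x = (1 - 78) + 1/609337 = -77 + 1/609337 = -46918948/609337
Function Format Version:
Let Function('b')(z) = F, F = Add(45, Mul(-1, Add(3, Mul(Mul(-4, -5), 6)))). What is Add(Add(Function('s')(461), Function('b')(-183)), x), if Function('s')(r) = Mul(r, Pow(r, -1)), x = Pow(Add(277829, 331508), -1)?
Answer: Rational(-46918948, 609337) ≈ -77.000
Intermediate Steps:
x = Rational(1, 609337) (x = Pow(609337, -1) = Rational(1, 609337) ≈ 1.6411e-6)
Function('s')(r) = 1
F = -78 (F = Add(45, Mul(-1, Add(3, Mul(20, 6)))) = Add(45, Mul(-1, Add(3, 120))) = Add(45, Mul(-1, 123)) = Add(45, -123) = -78)
Function('b')(z) = -78
Add(Add(Function('s')(461), Function('b')(-183)), x) = Add(Add(1, -78), Rational(1, 609337)) = Add(-77, Rational(1, 609337)) = Rational(-46918948, 609337)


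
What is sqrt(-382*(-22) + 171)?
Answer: 35*sqrt(7) ≈ 92.601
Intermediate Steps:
sqrt(-382*(-22) + 171) = sqrt(8404 + 171) = sqrt(8575) = 35*sqrt(7)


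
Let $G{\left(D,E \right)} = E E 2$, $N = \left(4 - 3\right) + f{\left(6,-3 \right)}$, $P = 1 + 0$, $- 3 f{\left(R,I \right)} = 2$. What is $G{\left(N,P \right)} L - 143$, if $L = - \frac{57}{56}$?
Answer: $- \frac{4061}{28} \approx -145.04$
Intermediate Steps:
$L = - \frac{57}{56}$ ($L = \left(-57\right) \frac{1}{56} = - \frac{57}{56} \approx -1.0179$)
$f{\left(R,I \right)} = - \frac{2}{3}$ ($f{\left(R,I \right)} = \left(- \frac{1}{3}\right) 2 = - \frac{2}{3}$)
$P = 1$
$N = \frac{1}{3}$ ($N = \left(4 - 3\right) - \frac{2}{3} = 1 - \frac{2}{3} = \frac{1}{3} \approx 0.33333$)
$G{\left(D,E \right)} = 2 E^{2}$ ($G{\left(D,E \right)} = E^{2} \cdot 2 = 2 E^{2}$)
$G{\left(N,P \right)} L - 143 = 2 \cdot 1^{2} \left(- \frac{57}{56}\right) - 143 = 2 \cdot 1 \left(- \frac{57}{56}\right) - 143 = 2 \left(- \frac{57}{56}\right) - 143 = - \frac{57}{28} - 143 = - \frac{4061}{28}$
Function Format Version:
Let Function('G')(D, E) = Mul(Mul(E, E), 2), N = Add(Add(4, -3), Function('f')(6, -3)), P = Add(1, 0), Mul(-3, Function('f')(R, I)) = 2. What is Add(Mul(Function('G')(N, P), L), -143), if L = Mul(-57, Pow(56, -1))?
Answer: Rational(-4061, 28) ≈ -145.04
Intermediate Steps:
L = Rational(-57, 56) (L = Mul(-57, Rational(1, 56)) = Rational(-57, 56) ≈ -1.0179)
Function('f')(R, I) = Rational(-2, 3) (Function('f')(R, I) = Mul(Rational(-1, 3), 2) = Rational(-2, 3))
P = 1
N = Rational(1, 3) (N = Add(Add(4, -3), Rational(-2, 3)) = Add(1, Rational(-2, 3)) = Rational(1, 3) ≈ 0.33333)
Function('G')(D, E) = Mul(2, Pow(E, 2)) (Function('G')(D, E) = Mul(Pow(E, 2), 2) = Mul(2, Pow(E, 2)))
Add(Mul(Function('G')(N, P), L), -143) = Add(Mul(Mul(2, Pow(1, 2)), Rational(-57, 56)), -143) = Add(Mul(Mul(2, 1), Rational(-57, 56)), -143) = Add(Mul(2, Rational(-57, 56)), -143) = Add(Rational(-57, 28), -143) = Rational(-4061, 28)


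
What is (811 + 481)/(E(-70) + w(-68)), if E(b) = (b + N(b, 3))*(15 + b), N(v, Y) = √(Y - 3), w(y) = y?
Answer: 646/1891 ≈ 0.34162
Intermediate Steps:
N(v, Y) = √(-3 + Y)
E(b) = b*(15 + b) (E(b) = (b + √(-3 + 3))*(15 + b) = (b + √0)*(15 + b) = (b + 0)*(15 + b) = b*(15 + b))
(811 + 481)/(E(-70) + w(-68)) = (811 + 481)/(-70*(15 - 70) - 68) = 1292/(-70*(-55) - 68) = 1292/(3850 - 68) = 1292/3782 = 1292*(1/3782) = 646/1891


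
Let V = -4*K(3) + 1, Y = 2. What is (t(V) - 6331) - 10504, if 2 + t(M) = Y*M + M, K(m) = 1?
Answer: -16846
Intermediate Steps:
V = -3 (V = -4*1 + 1 = -4 + 1 = -3)
t(M) = -2 + 3*M (t(M) = -2 + (2*M + M) = -2 + 3*M)
(t(V) - 6331) - 10504 = ((-2 + 3*(-3)) - 6331) - 10504 = ((-2 - 9) - 6331) - 10504 = (-11 - 6331) - 10504 = -6342 - 10504 = -16846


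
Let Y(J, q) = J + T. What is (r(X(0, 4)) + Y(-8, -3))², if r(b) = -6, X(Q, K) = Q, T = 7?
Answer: 49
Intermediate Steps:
Y(J, q) = 7 + J (Y(J, q) = J + 7 = 7 + J)
(r(X(0, 4)) + Y(-8, -3))² = (-6 + (7 - 8))² = (-6 - 1)² = (-7)² = 49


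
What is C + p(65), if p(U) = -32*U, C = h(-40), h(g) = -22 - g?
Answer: -2062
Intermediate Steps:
C = 18 (C = -22 - 1*(-40) = -22 + 40 = 18)
C + p(65) = 18 - 32*65 = 18 - 2080 = -2062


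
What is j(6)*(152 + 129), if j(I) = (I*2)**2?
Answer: 40464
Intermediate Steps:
j(I) = 4*I**2 (j(I) = (2*I)**2 = 4*I**2)
j(6)*(152 + 129) = (4*6**2)*(152 + 129) = (4*36)*281 = 144*281 = 40464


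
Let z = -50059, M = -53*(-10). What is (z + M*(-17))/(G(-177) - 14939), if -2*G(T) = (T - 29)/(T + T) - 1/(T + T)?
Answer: 13940284/3525673 ≈ 3.9539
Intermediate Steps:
M = 530
G(T) = 1/(4*T) - (-29 + T)/(4*T) (G(T) = -((T - 29)/(T + T) - 1/(T + T))/2 = -((-29 + T)/((2*T)) - 1/(2*T))/2 = -((-29 + T)*(1/(2*T)) - 1/(2*T))/2 = -((-29 + T)/(2*T) - 1/(2*T))/2 = -(-1/(2*T) + (-29 + T)/(2*T))/2 = 1/(4*T) - (-29 + T)/(4*T))
(z + M*(-17))/(G(-177) - 14939) = (-50059 + 530*(-17))/((¼)*(30 - 1*(-177))/(-177) - 14939) = (-50059 - 9010)/((¼)*(-1/177)*(30 + 177) - 14939) = -59069/((¼)*(-1/177)*207 - 14939) = -59069/(-69/236 - 14939) = -59069/(-3525673/236) = -59069*(-236/3525673) = 13940284/3525673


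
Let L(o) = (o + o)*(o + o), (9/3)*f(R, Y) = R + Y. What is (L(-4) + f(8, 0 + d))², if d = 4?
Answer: 4624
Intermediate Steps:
f(R, Y) = R/3 + Y/3 (f(R, Y) = (R + Y)/3 = R/3 + Y/3)
L(o) = 4*o² (L(o) = (2*o)*(2*o) = 4*o²)
(L(-4) + f(8, 0 + d))² = (4*(-4)² + ((⅓)*8 + (0 + 4)/3))² = (4*16 + (8/3 + (⅓)*4))² = (64 + (8/3 + 4/3))² = (64 + 4)² = 68² = 4624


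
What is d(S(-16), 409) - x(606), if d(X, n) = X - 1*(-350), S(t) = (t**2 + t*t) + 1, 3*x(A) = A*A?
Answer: -121549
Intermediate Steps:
x(A) = A**2/3 (x(A) = (A*A)/3 = A**2/3)
S(t) = 1 + 2*t**2 (S(t) = (t**2 + t**2) + 1 = 2*t**2 + 1 = 1 + 2*t**2)
d(X, n) = 350 + X (d(X, n) = X + 350 = 350 + X)
d(S(-16), 409) - x(606) = (350 + (1 + 2*(-16)**2)) - 606**2/3 = (350 + (1 + 2*256)) - 367236/3 = (350 + (1 + 512)) - 1*122412 = (350 + 513) - 122412 = 863 - 122412 = -121549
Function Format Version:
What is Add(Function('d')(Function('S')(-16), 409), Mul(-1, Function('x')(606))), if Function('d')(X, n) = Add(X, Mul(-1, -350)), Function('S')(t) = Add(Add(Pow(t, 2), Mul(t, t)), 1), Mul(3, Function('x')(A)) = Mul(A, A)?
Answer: -121549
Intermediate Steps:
Function('x')(A) = Mul(Rational(1, 3), Pow(A, 2)) (Function('x')(A) = Mul(Rational(1, 3), Mul(A, A)) = Mul(Rational(1, 3), Pow(A, 2)))
Function('S')(t) = Add(1, Mul(2, Pow(t, 2))) (Function('S')(t) = Add(Add(Pow(t, 2), Pow(t, 2)), 1) = Add(Mul(2, Pow(t, 2)), 1) = Add(1, Mul(2, Pow(t, 2))))
Function('d')(X, n) = Add(350, X) (Function('d')(X, n) = Add(X, 350) = Add(350, X))
Add(Function('d')(Function('S')(-16), 409), Mul(-1, Function('x')(606))) = Add(Add(350, Add(1, Mul(2, Pow(-16, 2)))), Mul(-1, Mul(Rational(1, 3), Pow(606, 2)))) = Add(Add(350, Add(1, Mul(2, 256))), Mul(-1, Mul(Rational(1, 3), 367236))) = Add(Add(350, Add(1, 512)), Mul(-1, 122412)) = Add(Add(350, 513), -122412) = Add(863, -122412) = -121549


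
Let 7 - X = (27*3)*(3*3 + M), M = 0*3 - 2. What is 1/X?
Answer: -1/560 ≈ -0.0017857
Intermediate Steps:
M = -2 (M = 0 - 2 = -2)
X = -560 (X = 7 - 27*3*(3*3 - 2) = 7 - 81*(9 - 2) = 7 - 81*7 = 7 - 1*567 = 7 - 567 = -560)
1/X = 1/(-560) = -1/560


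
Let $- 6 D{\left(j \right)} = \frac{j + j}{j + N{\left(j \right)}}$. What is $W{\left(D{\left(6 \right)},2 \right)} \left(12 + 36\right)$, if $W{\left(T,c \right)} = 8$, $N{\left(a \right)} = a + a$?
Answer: $384$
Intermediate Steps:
$N{\left(a \right)} = 2 a$
$D{\left(j \right)} = - \frac{1}{9}$ ($D{\left(j \right)} = - \frac{\left(j + j\right) \frac{1}{j + 2 j}}{6} = - \frac{2 j \frac{1}{3 j}}{6} = \left(- \frac{1}{6}\right) \frac{2}{3} = - \frac{1}{9}$)
$W{\left(D{\left(6 \right)},2 \right)} \left(12 + 36\right) = 8 \left(12 + 36\right) = 8 \cdot 48 = 384$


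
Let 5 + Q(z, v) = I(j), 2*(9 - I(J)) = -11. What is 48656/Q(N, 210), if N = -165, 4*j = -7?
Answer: 97312/19 ≈ 5121.7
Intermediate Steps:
j = -7/4 (j = (1/4)*(-7) = -7/4 ≈ -1.7500)
I(J) = 29/2 (I(J) = 9 - 1/2*(-11) = 9 + 11/2 = 29/2)
Q(z, v) = 19/2 (Q(z, v) = -5 + 29/2 = 19/2)
48656/Q(N, 210) = 48656/(19/2) = 48656*(2/19) = 97312/19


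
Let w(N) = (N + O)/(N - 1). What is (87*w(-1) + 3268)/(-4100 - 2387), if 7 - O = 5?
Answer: -6449/12974 ≈ -0.49707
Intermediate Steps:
O = 2 (O = 7 - 1*5 = 7 - 5 = 2)
w(N) = (2 + N)/(-1 + N) (w(N) = (N + 2)/(N - 1) = (2 + N)/(-1 + N))
(87*w(-1) + 3268)/(-4100 - 2387) = (87*((2 - 1)/(-1 - 1)) + 3268)/(-4100 - 2387) = (87*(1/(-2)) + 3268)/(-6487) = (87*(-1/2*1) + 3268)*(-1/6487) = (87*(-1/2) + 3268)*(-1/6487) = (-87/2 + 3268)*(-1/6487) = (6449/2)*(-1/6487) = -6449/12974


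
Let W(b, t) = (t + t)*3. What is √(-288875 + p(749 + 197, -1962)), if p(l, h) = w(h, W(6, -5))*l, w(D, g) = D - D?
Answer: 5*I*√11555 ≈ 537.47*I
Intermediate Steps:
W(b, t) = 6*t (W(b, t) = (2*t)*3 = 6*t)
w(D, g) = 0
p(l, h) = 0 (p(l, h) = 0*l = 0)
√(-288875 + p(749 + 197, -1962)) = √(-288875 + 0) = √(-288875) = 5*I*√11555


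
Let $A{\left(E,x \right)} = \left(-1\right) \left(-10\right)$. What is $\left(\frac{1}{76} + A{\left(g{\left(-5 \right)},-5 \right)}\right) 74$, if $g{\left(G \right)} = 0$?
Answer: $\frac{28157}{38} \approx 740.97$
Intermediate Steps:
$A{\left(E,x \right)} = 10$
$\left(\frac{1}{76} + A{\left(g{\left(-5 \right)},-5 \right)}\right) 74 = \left(\frac{1}{76} + 10\right) 74 = \frac{761}{76} \cdot 74 = \frac{28157}{38}$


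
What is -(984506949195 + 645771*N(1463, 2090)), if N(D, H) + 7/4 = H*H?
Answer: -15221192496783/4 ≈ -3.8053e+12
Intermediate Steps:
N(D, H) = -7/4 + H² (N(D, H) = -7/4 + H*H = -7/4 + H²)
-(984506949195 + 645771*N(1463, 2090)) = -(3938023276383/4 + 2820792305100) = -645771/(1/((-7/4 + 4368100) + 1524545)) = -645771/(1/(17472393/4 + 1524545)) = -645771/(1/(23570573/4)) = -645771/4/23570573 = -645771*23570573/4 = -15221192496783/4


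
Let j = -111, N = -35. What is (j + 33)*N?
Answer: 2730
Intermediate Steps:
(j + 33)*N = (-111 + 33)*(-35) = -78*(-35) = 2730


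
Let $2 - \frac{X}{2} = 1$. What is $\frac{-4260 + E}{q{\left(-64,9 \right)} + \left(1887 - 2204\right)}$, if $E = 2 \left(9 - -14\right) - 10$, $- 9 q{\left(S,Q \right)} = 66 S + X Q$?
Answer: $- \frac{1152}{41} \approx -28.098$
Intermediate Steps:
$X = 2$ ($X = 4 - 2 = 2$)
$q{\left(S,Q \right)} = - \frac{22 S}{3} - \frac{2 Q}{9}$ ($q{\left(S,Q \right)} = - \frac{66 S + 2 Q}{9} = - \frac{2 Q + 66 S}{9} = - \frac{22 S}{3} - \frac{2 Q}{9}$)
$E = 36$ ($E = 2 \left(9 + 14\right) - 10 = 2 \cdot 23 - 10 = 46 - 10 = 36$)
$\frac{-4260 + E}{q{\left(-64,9 \right)} + \left(1887 - 2204\right)} = \frac{-4260 + 36}{\left(\left(- \frac{22}{3}\right) \left(-64\right) - 2\right) + \left(1887 - 2204\right)} = - \frac{4224}{\left(\frac{1408}{3} - 2\right) + \left(1887 - 2204\right)} = - \frac{4224}{\frac{1402}{3} - 317} = - \frac{4224}{\frac{451}{3}} = \left(-4224\right) \frac{3}{451} = - \frac{1152}{41}$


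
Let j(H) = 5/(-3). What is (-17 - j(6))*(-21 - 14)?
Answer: 1610/3 ≈ 536.67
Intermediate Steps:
j(H) = -5/3 (j(H) = 5*(-⅓) = -5/3)
(-17 - j(6))*(-21 - 14) = (-17 - 1*(-5/3))*(-21 - 14) = (-17 + 5/3)*(-35) = -46/3*(-35) = 1610/3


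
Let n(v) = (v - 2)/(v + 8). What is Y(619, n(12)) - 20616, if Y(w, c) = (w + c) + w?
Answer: -38755/2 ≈ -19378.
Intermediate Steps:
n(v) = (-2 + v)/(8 + v)
Y(w, c) = c + 2*w (Y(w, c) = (c + w) + w = c + 2*w)
Y(619, n(12)) - 20616 = ((-2 + 12)/(8 + 12) + 2*619) - 20616 = (10/20 + 1238) - 20616 = ((1/20)*10 + 1238) - 20616 = (½ + 1238) - 20616 = 2477/2 - 20616 = -38755/2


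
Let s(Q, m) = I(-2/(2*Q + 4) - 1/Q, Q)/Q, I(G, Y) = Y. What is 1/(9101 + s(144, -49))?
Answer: 1/9102 ≈ 0.00010987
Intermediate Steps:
s(Q, m) = 1 (s(Q, m) = Q/Q = 1)
1/(9101 + s(144, -49)) = 1/(9101 + 1) = 1/9102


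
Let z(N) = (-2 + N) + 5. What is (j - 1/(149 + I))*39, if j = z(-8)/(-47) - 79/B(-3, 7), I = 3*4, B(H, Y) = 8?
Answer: -23077431/60536 ≈ -381.22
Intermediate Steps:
z(N) = 3 + N
I = 12
j = -3673/376 (j = (3 - 8)/(-47) - 79/8 = -5*(-1/47) - 79*⅛ = 5/47 - 79/8 = -3673/376 ≈ -9.7686)
(j - 1/(149 + I))*39 = (-3673/376 - 1/(149 + 12))*39 = (-3673/376 - 1/161)*39 = -591729/60536*39 = -23077431/60536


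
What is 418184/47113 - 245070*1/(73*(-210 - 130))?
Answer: 2192530979/116934466 ≈ 18.750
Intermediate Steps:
418184/47113 - 245070*1/(73*(-210 - 130)) = 418184*(1/47113) - 245070/(73*(-340)) = 418184/47113 - 245070/(-24820) = 418184/47113 - 245070*(-1/24820) = 418184/47113 + 24507/2482 = 2192530979/116934466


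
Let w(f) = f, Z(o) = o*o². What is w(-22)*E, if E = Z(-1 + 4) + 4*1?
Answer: -682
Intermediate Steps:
Z(o) = o³
E = 31 (E = (-1 + 4)³ + 4*1 = 3³ + 4 = 27 + 4 = 31)
w(-22)*E = -22*31 = -682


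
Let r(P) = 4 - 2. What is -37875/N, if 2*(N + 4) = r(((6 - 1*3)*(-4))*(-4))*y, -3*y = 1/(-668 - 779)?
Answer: 164415375/17363 ≈ 9469.3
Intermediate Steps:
r(P) = 2
y = 1/4341 (y = -1/(3*(-668 - 779)) = -⅓/(-1447) = -⅓*(-1/1447) = 1/4341 ≈ 0.00023036)
N = -17363/4341 (N = -4 + (2*(1/4341))/2 = -4 + (½)*(2/4341) = -4 + 1/4341 = -17363/4341 ≈ -3.9998)
-37875/N = -37875/(-17363/4341) = -37875*(-4341/17363) = 164415375/17363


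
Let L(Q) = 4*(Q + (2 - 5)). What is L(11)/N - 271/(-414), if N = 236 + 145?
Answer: 38833/52578 ≈ 0.73858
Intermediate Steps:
L(Q) = -12 + 4*Q (L(Q) = 4*(Q - 3) = 4*(-3 + Q) = -12 + 4*Q)
N = 381
L(11)/N - 271/(-414) = (-12 + 4*11)/381 - 271/(-414) = (-12 + 44)*(1/381) - 271*(-1/414) = 32*(1/381) + 271/414 = 32/381 + 271/414 = 38833/52578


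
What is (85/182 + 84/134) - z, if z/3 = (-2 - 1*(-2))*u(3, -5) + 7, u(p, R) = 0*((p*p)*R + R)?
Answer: -242735/12194 ≈ -19.906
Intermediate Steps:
u(p, R) = 0 (u(p, R) = 0*(p**2*R + R) = 0*(R*p**2 + R) = 0*(R + R*p**2) = 0)
z = 21 (z = 3*((-2 - 1*(-2))*0 + 7) = 3*((-2 + 2)*0 + 7) = 3*(0*0 + 7) = 3*(0 + 7) = 3*7 = 21)
(85/182 + 84/134) - z = (85/182 + 84/134) - 1*21 = (85*(1/182) + 84*(1/134)) - 21 = (85/182 + 42/67) - 21 = 13339/12194 - 21 = -242735/12194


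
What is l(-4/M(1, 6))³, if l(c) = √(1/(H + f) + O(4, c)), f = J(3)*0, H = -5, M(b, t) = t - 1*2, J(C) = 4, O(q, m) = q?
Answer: 19*√95/25 ≈ 7.4076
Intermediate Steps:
M(b, t) = -2 + t (M(b, t) = t - 2 = -2 + t)
f = 0 (f = 4*0 = 0)
l(c) = √95/5 (l(c) = √(1/(-5 + 0) + 4) = √(1/(-5) + 4) = √(-⅕ + 4) = √(19/5) = √95/5)
l(-4/M(1, 6))³ = (√95/5)³ = 19*√95/25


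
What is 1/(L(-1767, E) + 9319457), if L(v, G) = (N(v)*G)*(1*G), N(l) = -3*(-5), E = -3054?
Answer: 1/149223197 ≈ 6.7014e-9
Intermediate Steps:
N(l) = 15
L(v, G) = 15*G² (L(v, G) = (15*G)*(1*G) = (15*G)*G = 15*G²)
1/(L(-1767, E) + 9319457) = 1/(15*(-3054)² + 9319457) = 1/(15*9326916 + 9319457) = 1/(139903740 + 9319457) = 1/149223197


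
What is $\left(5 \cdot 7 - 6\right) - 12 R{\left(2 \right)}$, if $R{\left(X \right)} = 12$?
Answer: $-115$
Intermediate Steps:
$\left(5 \cdot 7 - 6\right) - 12 R{\left(2 \right)} = \left(5 \cdot 7 - 6\right) - 144 = \left(35 - 6\right) - 144 = 29 - 144 = -115$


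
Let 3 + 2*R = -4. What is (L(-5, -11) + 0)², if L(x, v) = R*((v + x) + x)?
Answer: 21609/4 ≈ 5402.3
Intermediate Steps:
R = -7/2 (R = -3/2 + (½)*(-4) = -3/2 - 2 = -7/2 ≈ -3.5000)
L(x, v) = -7*x - 7*v/2 (L(x, v) = -7*((v + x) + x)/2 = -7*(v + 2*x)/2 = -7*x - 7*v/2)
(L(-5, -11) + 0)² = ((-7*(-5) - 7/2*(-11)) + 0)² = ((35 + 77/2) + 0)² = (147/2 + 0)² = (147/2)² = 21609/4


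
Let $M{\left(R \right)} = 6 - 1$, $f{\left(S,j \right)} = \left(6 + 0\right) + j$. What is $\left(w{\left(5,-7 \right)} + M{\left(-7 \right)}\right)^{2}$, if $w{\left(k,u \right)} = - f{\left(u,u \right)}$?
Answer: $36$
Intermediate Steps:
$f{\left(S,j \right)} = 6 + j$
$w{\left(k,u \right)} = -6 - u$ ($w{\left(k,u \right)} = - (6 + u) = -6 - u$)
$M{\left(R \right)} = 5$ ($M{\left(R \right)} = 6 - 1 = 5$)
$\left(w{\left(5,-7 \right)} + M{\left(-7 \right)}\right)^{2} = \left(\left(-6 - -7\right) + 5\right)^{2} = \left(\left(-6 + 7\right) + 5\right)^{2} = \left(1 + 5\right)^{2} = 6^{2} = 36$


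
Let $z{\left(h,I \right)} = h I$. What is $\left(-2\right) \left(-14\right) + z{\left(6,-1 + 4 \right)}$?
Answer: $46$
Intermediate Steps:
$z{\left(h,I \right)} = I h$
$\left(-2\right) \left(-14\right) + z{\left(6,-1 + 4 \right)} = \left(-2\right) \left(-14\right) + \left(-1 + 4\right) 6 = 28 + 3 \cdot 6 = 28 + 18 = 46$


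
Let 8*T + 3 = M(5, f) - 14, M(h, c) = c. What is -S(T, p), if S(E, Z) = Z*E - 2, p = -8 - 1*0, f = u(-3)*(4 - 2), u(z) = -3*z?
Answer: 3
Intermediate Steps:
f = 18 (f = (-3*(-3))*(4 - 2) = 9*2 = 18)
T = 1/8 (T = -3/8 + (18 - 14)/8 = -3/8 + (1/8)*4 = -3/8 + 1/2 = 1/8 ≈ 0.12500)
p = -8 (p = -8 + 0 = -8)
S(E, Z) = -2 + E*Z (S(E, Z) = E*Z - 2 = -2 + E*Z)
-S(T, p) = -(-2 + (1/8)*(-8)) = -(-2 - 1) = -1*(-3) = 3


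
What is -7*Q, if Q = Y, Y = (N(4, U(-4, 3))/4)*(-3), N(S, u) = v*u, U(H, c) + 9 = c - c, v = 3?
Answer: -567/4 ≈ -141.75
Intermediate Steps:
U(H, c) = -9 (U(H, c) = -9 + (c - c) = -9 + 0 = -9)
N(S, u) = 3*u
Y = 81/4 (Y = ((3*(-9))/4)*(-3) = -27*¼*(-3) = -27/4*(-3) = 81/4 ≈ 20.250)
Q = 81/4 ≈ 20.250
-7*Q = -7*81/4 = -567/4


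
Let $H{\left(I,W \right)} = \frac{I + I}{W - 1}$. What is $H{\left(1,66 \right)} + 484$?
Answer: $\frac{31462}{65} \approx 484.03$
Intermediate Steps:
$H{\left(I,W \right)} = \frac{2 I}{-1 + W}$
$H{\left(1,66 \right)} + 484 = 2 \cdot 1 \frac{1}{-1 + 66} + 484 = 2 \cdot 1 \cdot \frac{1}{65} + 484 = \frac{2}{65} + 484 = \frac{31462}{65}$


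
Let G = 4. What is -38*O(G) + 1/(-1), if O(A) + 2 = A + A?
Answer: -229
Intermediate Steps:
O(A) = -2 + 2*A (O(A) = -2 + (A + A) = -2 + 2*A)
-38*O(G) + 1/(-1) = -38*(-2 + 2*4) + 1/(-1) = -38*(-2 + 8) - 1 = -38*6 - 1 = -228 - 1 = -229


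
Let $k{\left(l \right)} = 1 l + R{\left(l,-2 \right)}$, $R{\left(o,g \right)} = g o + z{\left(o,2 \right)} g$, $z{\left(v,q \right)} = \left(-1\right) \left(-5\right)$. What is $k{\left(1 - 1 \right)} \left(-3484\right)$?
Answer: $34840$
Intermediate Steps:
$z{\left(v,q \right)} = 5$
$R{\left(o,g \right)} = 5 g + g o$ ($R{\left(o,g \right)} = g o + 5 g = 5 g + g o$)
$k{\left(l \right)} = -10 - l$ ($k{\left(l \right)} = 1 l - 2 \left(5 + l\right) = l - \left(10 + 2 l\right) = -10 - l$)
$k{\left(1 - 1 \right)} \left(-3484\right) = \left(-10 - \left(1 - 1\right)\right) \left(-3484\right) = \left(-10 - 0\right) \left(-3484\right) = \left(-10 + 0\right) \left(-3484\right) = \left(-10\right) \left(-3484\right) = 34840$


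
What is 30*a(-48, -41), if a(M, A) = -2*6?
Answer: -360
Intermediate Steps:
a(M, A) = -12
30*a(-48, -41) = 30*(-12) = -360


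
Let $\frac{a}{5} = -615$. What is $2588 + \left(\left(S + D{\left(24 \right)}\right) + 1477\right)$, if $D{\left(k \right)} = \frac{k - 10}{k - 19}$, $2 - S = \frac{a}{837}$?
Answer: $\frac{5682496}{1395} \approx 4073.5$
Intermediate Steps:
$a = -3075$ ($a = 5 \left(-615\right) = -3075$)
$S = \frac{1583}{279}$ ($S = 2 - - \frac{3075}{837} = 2 - \left(-3075\right) \frac{1}{837} = 2 - - \frac{1025}{279} = 2 + \frac{1025}{279} = \frac{1583}{279} \approx 5.6738$)
$D{\left(k \right)} = \frac{-10 + k}{-19 + k}$
$2588 + \left(\left(S + D{\left(24 \right)}\right) + 1477\right) = 2588 + \left(\left(\frac{1583}{279} + \frac{-10 + 24}{-19 + 24}\right) + 1477\right) = 2588 + \left(\left(\frac{1583}{279} + \frac{1}{5} \cdot 14\right) + 1477\right) = 2588 + \left(\left(\frac{1583}{279} + \frac{14}{5}\right) + 1477\right) = 2588 + \left(\frac{11821}{1395} + 1477\right) = 2588 + \frac{2072236}{1395} = \frac{5682496}{1395}$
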